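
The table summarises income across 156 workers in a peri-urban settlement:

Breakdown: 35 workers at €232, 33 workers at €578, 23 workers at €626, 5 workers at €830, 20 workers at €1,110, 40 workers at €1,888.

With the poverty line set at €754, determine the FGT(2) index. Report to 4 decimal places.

Below the line: 35×€232, 33×€578, 23×€626 (q = 91 of N = 156).
Normalized shortfalls: (754−232)/754 = 0.6923 (×35); (754−578)/754 = 0.2334 (×33); (754−626)/754 = 0.1698 (×23).
Squared: 0.4793 (×35); 0.0545 (×33); 0.0288 (×23).
Sum = 19.236011; P₂ = 19.236011 / 156 = 0.1233.

0.1233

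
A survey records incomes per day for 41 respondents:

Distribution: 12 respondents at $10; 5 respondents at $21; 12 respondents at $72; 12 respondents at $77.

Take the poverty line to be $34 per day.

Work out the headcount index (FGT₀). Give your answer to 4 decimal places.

17 of the 41 respondents have income below $34.
H = 17/41 = 0.4146.

0.4146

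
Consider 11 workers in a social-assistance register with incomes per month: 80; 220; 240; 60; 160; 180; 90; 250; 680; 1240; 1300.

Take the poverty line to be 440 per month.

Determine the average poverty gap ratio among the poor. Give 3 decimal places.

0.636

Below z: 60, 80, 90, 160, 180, 220, 240, 250 (q = 8 of N = 11).
Shortfall ratios (z−y)/z: 0.8636, 0.8182, 0.7955, 0.6364, 0.5909, 0.5000, 0.4545, 0.4318; sum = 5.090909.
I averages over the q = 8 poor units only: 5.090909 / 8 = 0.636.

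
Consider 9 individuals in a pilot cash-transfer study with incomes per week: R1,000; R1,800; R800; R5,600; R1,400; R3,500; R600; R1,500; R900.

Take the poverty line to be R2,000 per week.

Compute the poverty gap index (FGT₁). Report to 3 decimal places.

Incomes under z: R600, R800, R900, R1,000, R1,400, R1,500, R1,800 (q = 7 of N = 9).
Normalized shortfalls: (2000−600)/2000 = 0.7000; (2000−800)/2000 = 0.6000; (2000−900)/2000 = 0.5500; (2000−1000)/2000 = 0.5000; (2000−1400)/2000 = 0.3000; (2000−1500)/2000 = 0.2500; (2000−1800)/2000 = 0.1000.
Sum of shortfalls = 3.000000; P₁ averages over all N: 3.000000 / 9 = 0.333.

0.333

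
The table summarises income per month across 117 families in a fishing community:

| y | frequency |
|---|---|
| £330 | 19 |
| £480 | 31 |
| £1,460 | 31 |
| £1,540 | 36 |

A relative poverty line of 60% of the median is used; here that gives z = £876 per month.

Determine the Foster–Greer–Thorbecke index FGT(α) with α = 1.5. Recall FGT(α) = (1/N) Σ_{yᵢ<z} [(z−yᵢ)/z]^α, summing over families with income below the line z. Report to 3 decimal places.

0.160

Below the line: 19×£330, 31×£480 (q = 50 of N = 117).
Shortfall ratios: (876−330)/876 = 0.6233 (×19); (876−480)/876 = 0.4521 (×31).
Raised to α = 1.5: 0.49208 (×19); 0.30394 (×31).
Sum = 18.771570; FGT(1.5) = 18.771570 / 117 = 0.160.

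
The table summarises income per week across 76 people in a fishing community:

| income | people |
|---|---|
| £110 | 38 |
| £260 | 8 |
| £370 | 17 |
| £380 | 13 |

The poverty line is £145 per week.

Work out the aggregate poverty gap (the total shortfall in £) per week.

£1,330

Poor units: 38×£110 (q = 38 of N = 76).
Individual gaps: 38×(145−110) = 1330.
Aggregate gap = £1,330.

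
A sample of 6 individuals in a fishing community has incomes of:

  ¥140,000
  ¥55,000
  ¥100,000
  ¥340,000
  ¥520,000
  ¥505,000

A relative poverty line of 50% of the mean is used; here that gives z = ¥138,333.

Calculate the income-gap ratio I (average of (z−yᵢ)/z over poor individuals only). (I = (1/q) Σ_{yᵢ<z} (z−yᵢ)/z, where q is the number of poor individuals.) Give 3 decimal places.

Below z: ¥55,000, ¥100,000 (q = 2 of N = 6).
Shortfall ratios (z−y)/z: 0.6024, 0.2771; sum = 0.879515.
I averages over the q = 2 poor units only: 0.879515 / 2 = 0.440.

0.440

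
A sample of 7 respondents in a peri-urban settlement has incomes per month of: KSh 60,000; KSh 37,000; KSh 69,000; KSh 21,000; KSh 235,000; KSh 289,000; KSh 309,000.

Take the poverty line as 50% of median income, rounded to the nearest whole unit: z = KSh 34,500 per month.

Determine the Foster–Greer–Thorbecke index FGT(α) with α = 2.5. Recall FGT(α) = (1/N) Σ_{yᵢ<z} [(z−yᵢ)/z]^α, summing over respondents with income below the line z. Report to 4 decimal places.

Incomes under z: KSh 21,000 (q = 1 of N = 7).
Gap ratios (z−y)/z: (34500−21000)/34500 = 0.3913.
Raised to α = 2.5: 0.09578.
Sum = 0.095783; FGT(2.5) = 0.095783 / 7 = 0.0137.

0.0137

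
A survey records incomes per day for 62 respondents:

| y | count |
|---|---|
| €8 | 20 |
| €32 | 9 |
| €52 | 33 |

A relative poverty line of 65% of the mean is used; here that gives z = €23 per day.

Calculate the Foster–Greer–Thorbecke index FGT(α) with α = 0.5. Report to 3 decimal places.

Poor units: 20×€8 (q = 20 of N = 62).
Normalized shortfalls: (23−8)/23 = 0.6522 (×20).
Raised to α = 0.5: 0.80757 (×20).
Sum = 16.151457; FGT(0.5) = 16.151457 / 62 = 0.261.

0.261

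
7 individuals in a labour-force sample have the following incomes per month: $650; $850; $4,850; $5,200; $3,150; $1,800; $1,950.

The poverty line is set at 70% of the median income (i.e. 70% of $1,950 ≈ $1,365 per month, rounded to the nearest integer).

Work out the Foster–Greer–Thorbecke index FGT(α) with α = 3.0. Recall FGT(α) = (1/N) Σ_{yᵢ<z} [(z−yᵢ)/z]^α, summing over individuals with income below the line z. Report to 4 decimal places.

0.0282

Poor units: $650, $850 (q = 2 of N = 7).
Normalized shortfalls: (1365−650)/1365 = 0.5238; (1365−850)/1365 = 0.3773.
Raised to α = 3.0: 0.14372; 0.05371.
Sum = 0.197427; FGT(3.0) = 0.197427 / 7 = 0.0282.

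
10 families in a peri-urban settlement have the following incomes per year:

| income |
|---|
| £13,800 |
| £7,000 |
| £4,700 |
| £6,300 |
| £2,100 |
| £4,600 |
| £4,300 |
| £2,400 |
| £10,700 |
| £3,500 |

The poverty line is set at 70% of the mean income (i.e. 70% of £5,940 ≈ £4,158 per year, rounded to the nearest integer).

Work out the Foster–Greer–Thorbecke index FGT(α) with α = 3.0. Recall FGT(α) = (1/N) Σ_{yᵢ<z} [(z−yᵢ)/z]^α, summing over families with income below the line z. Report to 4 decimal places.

0.0201

Poor units: £2,100, £2,400, £3,500 (q = 3 of N = 10).
Gap ratios (z−y)/z: (4158−2100)/4158 = 0.4949; (4158−2400)/4158 = 0.4228; (4158−3500)/4158 = 0.1582.
Raised to α = 3.0: 0.12125; 0.07558; 0.00396.
Sum = 0.200793; FGT(3.0) = 0.200793 / 10 = 0.0201.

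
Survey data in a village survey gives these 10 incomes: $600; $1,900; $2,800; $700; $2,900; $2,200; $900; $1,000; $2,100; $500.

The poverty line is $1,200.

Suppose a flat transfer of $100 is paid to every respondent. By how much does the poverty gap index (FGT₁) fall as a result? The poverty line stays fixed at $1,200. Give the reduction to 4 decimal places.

Before: below the line — $500, $600, $700, $900, $1,000; poverty gap index (FGT₁) = 0.191667.
After the $100 transfer: below the line — $600, $700, $800, $1,000, $1,100; poverty gap index (FGT₁) = 0.150000.
Reduction = 0.191667 − 0.150000 = 0.0417.

0.0417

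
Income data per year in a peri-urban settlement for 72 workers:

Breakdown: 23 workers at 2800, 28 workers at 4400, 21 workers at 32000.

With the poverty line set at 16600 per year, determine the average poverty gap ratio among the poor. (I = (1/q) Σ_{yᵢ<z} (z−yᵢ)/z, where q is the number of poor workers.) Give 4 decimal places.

Below z: 23×2800, 28×4400 (q = 51 of N = 72).
Shortfall ratios (z−y)/z: 0.8313 (×23), 0.7349 (×28); sum = 39.698795.
The income-gap ratio divides by q (the poor only): 39.698795 / 51 = 0.7784.

0.7784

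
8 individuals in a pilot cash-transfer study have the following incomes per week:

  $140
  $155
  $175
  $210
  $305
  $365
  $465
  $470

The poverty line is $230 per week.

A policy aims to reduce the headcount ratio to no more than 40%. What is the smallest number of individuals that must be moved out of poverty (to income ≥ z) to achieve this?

1

4 of the 8 individuals are poor, so H = 4/8 = 0.500.
A headcount ratio of at most 40% allows at most ⌊0.40 × 8⌋ = 3 poor individuals.
So at least 4 − 3 = 1 must be lifted.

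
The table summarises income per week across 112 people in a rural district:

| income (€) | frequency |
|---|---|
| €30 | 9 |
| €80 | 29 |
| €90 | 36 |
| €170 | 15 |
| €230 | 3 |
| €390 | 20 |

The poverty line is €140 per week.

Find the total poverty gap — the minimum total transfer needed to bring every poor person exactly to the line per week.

Incomes under z: 9×€30, 29×€80, 36×€90 (q = 74 of N = 112).
Individual gaps: 9×(140−30) = 990; 29×(140−80) = 1740; 36×(140−90) = 1800.
Aggregate gap = €4,530.

€4,530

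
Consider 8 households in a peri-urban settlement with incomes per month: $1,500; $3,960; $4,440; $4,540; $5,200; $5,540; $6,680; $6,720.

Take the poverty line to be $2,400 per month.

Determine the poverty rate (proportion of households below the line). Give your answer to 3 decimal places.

0.125

1 of the 8 households have income below $2,400.
H = 1/8 = 0.125.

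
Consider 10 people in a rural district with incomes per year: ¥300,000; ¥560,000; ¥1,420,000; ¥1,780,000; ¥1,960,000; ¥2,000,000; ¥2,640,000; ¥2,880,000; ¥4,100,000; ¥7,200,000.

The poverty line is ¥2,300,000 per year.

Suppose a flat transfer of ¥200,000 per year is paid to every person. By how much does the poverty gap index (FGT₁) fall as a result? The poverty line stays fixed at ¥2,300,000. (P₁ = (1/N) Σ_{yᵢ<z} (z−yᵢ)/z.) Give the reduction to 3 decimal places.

Before: below the line — ¥300,000, ¥560,000, ¥1,420,000, ¥1,780,000, ¥1,960,000, ¥2,000,000; poverty gap index (FGT₁) = 0.25130.
After the ¥200,000 transfer: below the line — ¥500,000, ¥760,000, ¥1,620,000, ¥1,980,000, ¥2,160,000, ¥2,200,000; poverty gap index (FGT₁) = 0.19913.
Reduction = 0.25130 − 0.19913 = 0.052.

0.052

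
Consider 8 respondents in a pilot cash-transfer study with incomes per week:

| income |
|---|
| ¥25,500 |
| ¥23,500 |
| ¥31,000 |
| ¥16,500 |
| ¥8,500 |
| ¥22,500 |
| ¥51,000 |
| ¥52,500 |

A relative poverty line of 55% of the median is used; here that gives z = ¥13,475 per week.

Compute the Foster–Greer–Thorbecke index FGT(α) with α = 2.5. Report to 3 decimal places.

0.010

Poor units: ¥8,500 (q = 1 of N = 8).
Shortfall ratios: (13475−8500)/13475 = 0.3692.
Raised to α = 2.5: 0.08282.
Sum = 0.082825; FGT(2.5) = 0.082825 / 8 = 0.010.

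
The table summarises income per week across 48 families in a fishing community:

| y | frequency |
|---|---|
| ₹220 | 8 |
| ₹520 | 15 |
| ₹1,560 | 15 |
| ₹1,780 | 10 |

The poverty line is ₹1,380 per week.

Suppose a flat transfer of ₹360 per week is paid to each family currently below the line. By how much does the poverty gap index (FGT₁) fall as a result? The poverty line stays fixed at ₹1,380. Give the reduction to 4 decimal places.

Before: below the line — 8×₹220, 15×₹520; poverty gap index (FGT₁) = 0.334843.
After the ₹360 transfer: below the line — 8×₹580, 15×₹880; poverty gap index (FGT₁) = 0.209843.
Reduction = 0.334843 − 0.209843 = 0.1250.

0.1250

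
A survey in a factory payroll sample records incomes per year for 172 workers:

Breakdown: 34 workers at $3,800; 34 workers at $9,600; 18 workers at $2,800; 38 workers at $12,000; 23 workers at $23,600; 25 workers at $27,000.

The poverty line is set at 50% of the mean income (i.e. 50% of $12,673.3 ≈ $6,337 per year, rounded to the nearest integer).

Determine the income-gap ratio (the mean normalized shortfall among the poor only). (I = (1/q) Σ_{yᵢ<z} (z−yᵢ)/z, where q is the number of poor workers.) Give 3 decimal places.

0.455

Poor units: 18×$2,800, 34×$3,800 (q = 52 of N = 172).
Relative gaps: 0.5582 (×18), 0.4003 (×34); sum = 23.658513.
I averages over the q = 52 poor units only: 23.658513 / 52 = 0.455.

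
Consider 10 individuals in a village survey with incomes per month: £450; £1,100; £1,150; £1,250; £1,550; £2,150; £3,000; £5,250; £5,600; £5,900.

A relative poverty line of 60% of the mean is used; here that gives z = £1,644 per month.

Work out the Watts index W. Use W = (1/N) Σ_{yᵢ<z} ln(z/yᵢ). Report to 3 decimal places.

0.239

Poor units: £450, £1,100, £1,150, £1,250, £1,550 (q = 5 of N = 10).
Log shortfalls: ln(1644/450) = 1.2956; ln(1644/1100) = 0.4018; ln(1644/1150) = 0.3574; ln(1644/1250) = 0.2740; ln(1644/1550) = 0.0589.
W = 2.387699 / 10 = 0.239.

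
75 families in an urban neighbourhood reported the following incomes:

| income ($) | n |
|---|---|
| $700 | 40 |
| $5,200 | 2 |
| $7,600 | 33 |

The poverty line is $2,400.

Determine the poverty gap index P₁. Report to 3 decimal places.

0.378

Poor units: 40×$700 (q = 40 of N = 75).
Shortfall ratios: (2400−700)/2400 = 0.7083 (×40).
Σ = 28.333333. Dividing by the full population N = 75 gives P₁ = 0.378.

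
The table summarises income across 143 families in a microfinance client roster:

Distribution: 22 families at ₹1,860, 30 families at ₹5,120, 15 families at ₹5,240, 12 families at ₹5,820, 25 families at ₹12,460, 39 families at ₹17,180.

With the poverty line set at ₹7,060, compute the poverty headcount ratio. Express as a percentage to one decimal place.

55.2%

79 of the 143 families have income below ₹7,060.
H = 79/143 = 55.2%.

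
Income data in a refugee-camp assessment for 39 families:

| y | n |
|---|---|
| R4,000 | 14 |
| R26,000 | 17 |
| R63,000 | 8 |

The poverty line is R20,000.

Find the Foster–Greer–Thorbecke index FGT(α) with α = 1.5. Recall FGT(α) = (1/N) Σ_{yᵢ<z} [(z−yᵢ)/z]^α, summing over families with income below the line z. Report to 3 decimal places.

0.257

Incomes under z: 14×R4,000 (q = 14 of N = 39).
Relative gaps: (20000−4000)/20000 = 0.8000 (×14).
Raised to α = 1.5: 0.71554 (×14).
Sum = 10.017585; FGT(1.5) = 10.017585 / 39 = 0.257.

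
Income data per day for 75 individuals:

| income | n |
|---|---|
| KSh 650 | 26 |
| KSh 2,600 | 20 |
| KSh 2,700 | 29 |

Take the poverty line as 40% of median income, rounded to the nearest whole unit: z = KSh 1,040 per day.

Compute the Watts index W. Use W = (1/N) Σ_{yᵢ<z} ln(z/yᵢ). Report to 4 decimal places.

Below z: 26×KSh 650 (q = 26 of N = 75).
Log shortfalls: ln(1040/650) = 0.4700 (×26).
W = 12.220094 / 75 = 0.1629.

0.1629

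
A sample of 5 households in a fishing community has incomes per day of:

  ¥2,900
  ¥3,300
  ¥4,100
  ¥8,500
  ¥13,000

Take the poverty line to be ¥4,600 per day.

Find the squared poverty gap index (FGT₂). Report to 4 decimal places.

0.0457

Below z: ¥2,900, ¥3,300, ¥4,100 (q = 3 of N = 5).
Relative gaps: (4600−2900)/4600 = 0.3696; (4600−3300)/4600 = 0.2826; (4600−4100)/4600 = 0.1087.
Squared: 0.1366; 0.0799; 0.0118.
Sum = 0.228261; P₂ = 0.228261 / 5 = 0.0457.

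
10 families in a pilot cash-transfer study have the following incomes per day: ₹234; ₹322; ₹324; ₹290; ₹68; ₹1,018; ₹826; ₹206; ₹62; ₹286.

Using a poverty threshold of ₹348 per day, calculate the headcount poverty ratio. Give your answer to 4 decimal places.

8 of the 10 families have income below ₹348.
H = 8/10 = 0.8000.

0.8000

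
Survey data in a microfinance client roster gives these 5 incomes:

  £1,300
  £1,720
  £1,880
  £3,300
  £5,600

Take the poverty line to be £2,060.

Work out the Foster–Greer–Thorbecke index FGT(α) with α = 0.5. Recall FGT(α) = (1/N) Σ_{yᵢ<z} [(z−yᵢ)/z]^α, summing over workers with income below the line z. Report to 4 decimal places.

0.2619

Below z: £1,300, £1,720, £1,880 (q = 3 of N = 5).
Normalized shortfalls: (2060−1300)/2060 = 0.3689; (2060−1720)/2060 = 0.1650; (2060−1880)/2060 = 0.0874.
Raised to α = 0.5: 0.60740; 0.40626; 0.29560.
Sum = 1.309258; FGT(0.5) = 1.309258 / 5 = 0.2619.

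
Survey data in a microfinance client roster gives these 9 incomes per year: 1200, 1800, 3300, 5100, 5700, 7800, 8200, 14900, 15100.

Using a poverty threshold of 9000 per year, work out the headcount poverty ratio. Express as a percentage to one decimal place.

77.8%

7 of the 9 households have income below 9000.
H = 7/9 = 77.8%.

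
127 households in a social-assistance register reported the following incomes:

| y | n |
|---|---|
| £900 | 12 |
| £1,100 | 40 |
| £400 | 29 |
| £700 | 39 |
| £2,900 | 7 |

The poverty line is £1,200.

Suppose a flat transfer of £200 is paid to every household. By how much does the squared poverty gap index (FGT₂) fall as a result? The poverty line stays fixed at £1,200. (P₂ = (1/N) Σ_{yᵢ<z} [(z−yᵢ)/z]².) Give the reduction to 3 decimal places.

Before: below the line — 29×£400, 39×£700, 12×£900, 40×£1,100; squared poverty gap index (FGT₂) = 0.16289.
After the £200 transfer: below the line — 29×£600, 39×£900, 12×£1,100; squared poverty gap index (FGT₂) = 0.07694.
Reduction = 0.16289 − 0.07694 = 0.086.

0.086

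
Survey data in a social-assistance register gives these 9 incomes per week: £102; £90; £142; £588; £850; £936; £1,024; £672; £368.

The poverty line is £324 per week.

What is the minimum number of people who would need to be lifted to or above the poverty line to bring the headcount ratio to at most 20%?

Currently q = 3 of N = 9 are below the line (H = 0.333).
A headcount ratio of at most 20% allows at most ⌊0.20 × 9⌋ = 1 poor people.
So at least 3 − 1 = 2 must be lifted.

2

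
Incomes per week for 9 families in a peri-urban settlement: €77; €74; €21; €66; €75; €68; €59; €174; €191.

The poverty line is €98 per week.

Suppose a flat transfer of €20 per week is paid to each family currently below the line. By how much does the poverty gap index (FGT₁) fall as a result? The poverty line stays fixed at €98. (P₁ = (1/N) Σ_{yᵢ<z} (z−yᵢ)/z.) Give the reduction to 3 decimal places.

Before: below the line — €21, €59, €66, €68, €74, €75, €77; poverty gap index (FGT₁) = 0.27891.
After the €20 transfer: below the line — €41, €79, €86, €88, €94, €95, €97; poverty gap index (FGT₁) = 0.12018.
Reduction = 0.27891 − 0.12018 = 0.159.

0.159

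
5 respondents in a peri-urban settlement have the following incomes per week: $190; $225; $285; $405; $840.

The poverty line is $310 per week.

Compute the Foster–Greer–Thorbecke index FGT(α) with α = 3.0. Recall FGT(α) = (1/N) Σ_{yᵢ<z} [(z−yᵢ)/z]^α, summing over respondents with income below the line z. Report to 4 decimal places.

0.0158

Incomes under z: $190, $225, $285 (q = 3 of N = 5).
Shortfall ratios: (310−190)/310 = 0.3871; (310−225)/310 = 0.2742; (310−285)/310 = 0.0806.
Raised to α = 3.0: 0.05800; 0.02061; 0.00052.
Sum = 0.079143; FGT(3.0) = 0.079143 / 5 = 0.0158.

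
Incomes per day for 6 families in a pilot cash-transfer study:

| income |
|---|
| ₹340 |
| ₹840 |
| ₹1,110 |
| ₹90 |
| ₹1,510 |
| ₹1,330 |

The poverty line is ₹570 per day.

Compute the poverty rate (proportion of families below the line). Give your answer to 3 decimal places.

2 of the 6 families have income below ₹570.
H = 2/6 = 0.333.

0.333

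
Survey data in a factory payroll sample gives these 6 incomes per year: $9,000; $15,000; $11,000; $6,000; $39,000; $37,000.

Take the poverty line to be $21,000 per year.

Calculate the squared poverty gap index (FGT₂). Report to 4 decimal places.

Below the line: $6,000, $9,000, $11,000, $15,000 (q = 4 of N = 6).
Gap ratios (z−y)/z: (21000−6000)/21000 = 0.7143; (21000−9000)/21000 = 0.5714; (21000−11000)/21000 = 0.4762; (21000−15000)/21000 = 0.2857.
Squared: 0.5102; 0.3265; 0.2268; 0.0816.
Sum = 1.145125; P₂ = 1.145125 / 6 = 0.1909.

0.1909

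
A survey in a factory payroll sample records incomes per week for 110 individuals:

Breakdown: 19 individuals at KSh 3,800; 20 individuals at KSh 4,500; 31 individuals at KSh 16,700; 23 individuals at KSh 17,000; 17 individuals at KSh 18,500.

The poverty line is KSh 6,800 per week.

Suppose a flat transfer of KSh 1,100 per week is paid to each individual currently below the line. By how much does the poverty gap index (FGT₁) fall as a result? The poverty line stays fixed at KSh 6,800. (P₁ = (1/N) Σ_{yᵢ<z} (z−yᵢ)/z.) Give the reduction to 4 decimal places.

Before: below the line — 19×KSh 3,800, 20×KSh 4,500; poverty gap index (FGT₁) = 0.137701.
After the KSh 1,100 transfer: below the line — 19×KSh 4,900, 20×KSh 5,600; poverty gap index (FGT₁) = 0.080348.
Reduction = 0.137701 − 0.080348 = 0.0574.

0.0574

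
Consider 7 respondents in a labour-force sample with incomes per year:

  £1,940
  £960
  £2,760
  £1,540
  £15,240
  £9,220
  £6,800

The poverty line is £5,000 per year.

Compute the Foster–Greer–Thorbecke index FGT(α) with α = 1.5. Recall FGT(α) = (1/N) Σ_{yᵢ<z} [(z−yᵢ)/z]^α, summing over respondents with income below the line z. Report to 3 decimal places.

Below the line: £960, £1,540, £1,940, £2,760 (q = 4 of N = 7).
Normalized shortfalls: (5000−960)/5000 = 0.8080; (5000−1540)/5000 = 0.6920; (5000−1940)/5000 = 0.6120; (5000−2760)/5000 = 0.4480.
Raised to α = 1.5: 0.72630; 0.57565; 0.47877; 0.29986.
Sum = 2.080582; FGT(1.5) = 2.080582 / 7 = 0.297.

0.297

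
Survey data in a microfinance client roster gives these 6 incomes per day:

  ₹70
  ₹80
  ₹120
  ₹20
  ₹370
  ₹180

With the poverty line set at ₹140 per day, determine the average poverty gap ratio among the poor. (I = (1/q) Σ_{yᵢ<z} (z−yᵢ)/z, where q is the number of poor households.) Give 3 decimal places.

Incomes under z: ₹20, ₹70, ₹80, ₹120 (q = 4 of N = 6).
Relative gaps: 0.8571, 0.5000, 0.4286, 0.1429; sum = 1.928571.
I averages over the q = 4 poor units only: 1.928571 / 4 = 0.482.

0.482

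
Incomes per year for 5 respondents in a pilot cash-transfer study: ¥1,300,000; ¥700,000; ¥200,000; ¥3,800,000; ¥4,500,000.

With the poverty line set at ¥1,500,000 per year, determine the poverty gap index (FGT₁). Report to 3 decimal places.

0.307

Below z: ¥200,000, ¥700,000, ¥1,300,000 (q = 3 of N = 5).
Shortfall ratios: (1500000−200000)/1500000 = 0.8667; (1500000−700000)/1500000 = 0.5333; (1500000−1300000)/1500000 = 0.1333.
Σ = 1.533333. Dividing by the full population N = 5 gives P₁ = 0.307.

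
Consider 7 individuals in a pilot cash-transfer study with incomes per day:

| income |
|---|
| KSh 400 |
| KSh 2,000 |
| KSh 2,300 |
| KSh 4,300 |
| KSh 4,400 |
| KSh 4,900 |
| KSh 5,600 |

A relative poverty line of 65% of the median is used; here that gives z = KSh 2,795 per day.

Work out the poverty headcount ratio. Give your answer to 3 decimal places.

3 of the 7 individuals have income below KSh 2,795.
H = 3/7 = 0.429.

0.429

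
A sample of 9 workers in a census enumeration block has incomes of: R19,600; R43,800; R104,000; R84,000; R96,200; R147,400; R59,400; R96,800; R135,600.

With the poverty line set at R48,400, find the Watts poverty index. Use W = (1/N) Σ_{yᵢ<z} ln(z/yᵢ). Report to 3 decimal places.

Poor units: R19,600, R43,800 (q = 2 of N = 9).
Log shortfalls: ln(48400/19600) = 0.9040; ln(48400/43800) = 0.0999.
W = 1.003836 / 9 = 0.112.

0.112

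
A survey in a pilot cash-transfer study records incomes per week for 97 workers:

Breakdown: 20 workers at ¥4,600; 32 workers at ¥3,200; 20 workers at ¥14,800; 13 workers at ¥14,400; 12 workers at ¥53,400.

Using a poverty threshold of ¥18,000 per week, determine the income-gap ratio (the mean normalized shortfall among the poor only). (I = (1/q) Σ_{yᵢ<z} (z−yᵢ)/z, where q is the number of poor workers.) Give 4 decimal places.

0.5571

Below the line: 32×¥3,200, 20×¥4,600, 13×¥14,400, 20×¥14,800 (q = 85 of N = 97).
Shortfall ratios (z−y)/z: 0.8222 (×32), 0.7444 (×20), 0.2000 (×13), 0.1778 (×20); sum = 47.355556.
I averages over the q = 85 poor units only: 47.355556 / 85 = 0.5571.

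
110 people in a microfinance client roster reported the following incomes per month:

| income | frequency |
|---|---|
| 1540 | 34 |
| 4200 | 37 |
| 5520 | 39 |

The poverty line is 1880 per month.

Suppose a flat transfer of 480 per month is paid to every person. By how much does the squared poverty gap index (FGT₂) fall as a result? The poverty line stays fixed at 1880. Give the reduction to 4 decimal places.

Before: below the line — 34×1540; squared poverty gap index (FGT₂) = 0.010109.
After the 480 transfer: below the line — none; squared poverty gap index (FGT₂) = 0.000000.
Reduction = 0.010109 − 0.000000 = 0.0101.

0.0101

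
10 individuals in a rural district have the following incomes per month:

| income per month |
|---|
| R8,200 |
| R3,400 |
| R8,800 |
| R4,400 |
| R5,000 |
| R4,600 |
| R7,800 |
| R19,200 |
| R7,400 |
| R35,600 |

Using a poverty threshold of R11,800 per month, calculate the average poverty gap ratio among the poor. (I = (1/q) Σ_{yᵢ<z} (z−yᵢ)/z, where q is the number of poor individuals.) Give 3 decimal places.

0.475

Poor units: R3,400, R4,400, R4,600, R5,000, R7,400, R7,800, R8,200, R8,800 (q = 8 of N = 10).
Relative gaps: 0.7119, 0.6271, 0.6102, 0.5763, 0.3729, 0.3390, 0.3051, 0.2542; sum = 3.796610.
I averages over the q = 8 poor units only: 3.796610 / 8 = 0.475.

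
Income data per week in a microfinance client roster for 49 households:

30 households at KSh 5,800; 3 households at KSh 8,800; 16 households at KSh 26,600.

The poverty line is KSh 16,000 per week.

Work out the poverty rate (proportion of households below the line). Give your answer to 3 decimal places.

33 of the 49 households have income below KSh 16,000.
H = 33/49 = 0.673.

0.673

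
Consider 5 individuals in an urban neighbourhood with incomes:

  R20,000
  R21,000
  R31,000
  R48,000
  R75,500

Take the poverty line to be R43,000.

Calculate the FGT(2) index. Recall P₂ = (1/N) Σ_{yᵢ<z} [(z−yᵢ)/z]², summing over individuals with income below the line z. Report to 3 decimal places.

Incomes under z: R20,000, R21,000, R31,000 (q = 3 of N = 5).
Relative gaps: (43000−20000)/43000 = 0.5349; (43000−21000)/43000 = 0.5116; (43000−31000)/43000 = 0.2791.
Squared: 0.2861; 0.2618; 0.0779.
Sum = 0.625744; P₂ = 0.625744 / 5 = 0.125.

0.125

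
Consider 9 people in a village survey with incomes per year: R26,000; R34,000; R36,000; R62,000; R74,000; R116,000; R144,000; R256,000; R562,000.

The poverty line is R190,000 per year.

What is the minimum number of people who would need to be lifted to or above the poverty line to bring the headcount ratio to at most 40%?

7 of the 9 people are poor, so H = 7/9 = 0.778.
A headcount ratio of at most 40% allows at most ⌊0.40 × 9⌋ = 3 poor people.
So at least 7 − 3 = 4 must be lifted.

4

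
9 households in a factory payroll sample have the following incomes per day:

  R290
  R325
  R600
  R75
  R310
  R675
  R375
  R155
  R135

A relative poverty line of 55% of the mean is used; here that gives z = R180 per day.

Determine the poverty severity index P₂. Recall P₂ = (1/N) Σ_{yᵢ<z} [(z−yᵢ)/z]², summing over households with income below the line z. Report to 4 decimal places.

Incomes under z: R75, R135, R155 (q = 3 of N = 9).
Gap ratios (z−y)/z: (180−75)/180 = 0.5833; (180−135)/180 = 0.2500; (180−155)/180 = 0.1389.
Squared: 0.3403; 0.0625; 0.0193.
Sum = 0.422068; P₂ = 0.422068 / 9 = 0.0469.

0.0469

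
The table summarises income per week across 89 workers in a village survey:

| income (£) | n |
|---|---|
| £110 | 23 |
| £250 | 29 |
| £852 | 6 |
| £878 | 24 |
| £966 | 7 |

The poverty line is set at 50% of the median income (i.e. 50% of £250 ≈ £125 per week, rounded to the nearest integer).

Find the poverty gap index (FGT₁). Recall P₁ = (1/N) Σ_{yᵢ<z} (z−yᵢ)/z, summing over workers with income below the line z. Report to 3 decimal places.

Below z: 23×£110 (q = 23 of N = 89).
Shortfall ratios: (125−110)/125 = 0.1200 (×23).
Sum of shortfalls = 2.760000; P₁ averages over all N: 2.760000 / 89 = 0.031.

0.031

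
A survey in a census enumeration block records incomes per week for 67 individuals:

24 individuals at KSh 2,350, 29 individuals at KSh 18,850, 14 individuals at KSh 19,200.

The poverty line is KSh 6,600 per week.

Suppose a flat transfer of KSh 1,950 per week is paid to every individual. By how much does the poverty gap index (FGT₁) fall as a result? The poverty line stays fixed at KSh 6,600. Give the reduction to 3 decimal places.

Before: below the line — 24×KSh 2,350; poverty gap index (FGT₁) = 0.23066.
After the KSh 1,950 transfer: below the line — 24×KSh 4,300; poverty gap index (FGT₁) = 0.12483.
Reduction = 0.23066 − 0.12483 = 0.106.

0.106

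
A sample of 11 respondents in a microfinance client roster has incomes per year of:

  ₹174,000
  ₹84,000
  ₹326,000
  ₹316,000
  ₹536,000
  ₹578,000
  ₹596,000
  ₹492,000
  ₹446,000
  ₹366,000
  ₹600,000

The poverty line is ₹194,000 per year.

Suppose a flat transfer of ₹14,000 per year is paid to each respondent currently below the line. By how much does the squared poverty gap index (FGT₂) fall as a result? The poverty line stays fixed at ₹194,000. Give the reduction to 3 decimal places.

0.008

Before: below the line — ₹84,000, ₹174,000; squared poverty gap index (FGT₂) = 0.03019.
After the ₹14,000 transfer: below the line — ₹98,000, ₹188,000; squared poverty gap index (FGT₂) = 0.02235.
Reduction = 0.03019 − 0.02235 = 0.008.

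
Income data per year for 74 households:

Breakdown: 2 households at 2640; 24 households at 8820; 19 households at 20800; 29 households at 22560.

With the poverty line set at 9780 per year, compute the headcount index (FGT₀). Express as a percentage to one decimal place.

26 of the 74 households have income below 9780.
H = 26/74 = 35.1%.

35.1%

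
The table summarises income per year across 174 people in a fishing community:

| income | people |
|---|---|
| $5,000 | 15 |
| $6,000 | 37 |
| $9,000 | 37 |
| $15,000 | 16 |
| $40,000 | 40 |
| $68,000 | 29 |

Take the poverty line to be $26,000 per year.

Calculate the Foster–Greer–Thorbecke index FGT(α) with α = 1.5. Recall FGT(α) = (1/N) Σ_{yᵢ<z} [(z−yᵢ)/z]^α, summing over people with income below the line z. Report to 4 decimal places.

Below the line: 15×$5,000, 37×$6,000, 37×$9,000, 16×$15,000 (q = 105 of N = 174).
Normalized shortfalls: (26000−5000)/26000 = 0.8077 (×15); (26000−6000)/26000 = 0.7692 (×37); (26000−9000)/26000 = 0.6538 (×37); (26000−15000)/26000 = 0.4231 (×16).
Raised to α = 1.5: 0.72589 (×15); 0.67466 (×37); 0.52870 (×37); 0.27519 (×16).
Sum = 59.815809; FGT(1.5) = 59.815809 / 174 = 0.3438.

0.3438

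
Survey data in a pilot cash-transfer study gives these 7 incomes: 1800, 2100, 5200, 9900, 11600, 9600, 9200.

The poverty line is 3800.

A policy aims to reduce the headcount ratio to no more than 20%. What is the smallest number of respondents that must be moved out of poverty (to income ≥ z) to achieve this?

1

2 of the 7 respondents are poor, so H = 2/7 = 0.286.
A headcount ratio of at most 20% allows at most ⌊0.20 × 7⌋ = 1 poor respondents.
So at least 2 − 1 = 1 must be lifted.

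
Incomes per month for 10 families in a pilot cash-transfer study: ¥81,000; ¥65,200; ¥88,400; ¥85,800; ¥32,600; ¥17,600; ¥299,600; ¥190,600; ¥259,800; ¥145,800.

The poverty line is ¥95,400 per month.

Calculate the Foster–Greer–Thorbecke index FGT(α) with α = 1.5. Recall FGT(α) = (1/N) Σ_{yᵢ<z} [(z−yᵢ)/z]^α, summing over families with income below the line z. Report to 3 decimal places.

Below z: ¥17,600, ¥32,600, ¥65,200, ¥81,000, ¥85,800, ¥88,400 (q = 6 of N = 10).
Shortfall ratios: (95400−17600)/95400 = 0.8155; (95400−32600)/95400 = 0.6583; (95400−65200)/95400 = 0.3166; (95400−81000)/95400 = 0.1509; (95400−85800)/95400 = 0.1006; (95400−88400)/95400 = 0.0734.
Raised to α = 1.5: 0.73646; 0.53409; 0.17811; 0.05864; 0.03192; 0.01988.
Sum = 1.559100; FGT(1.5) = 1.559100 / 10 = 0.156.

0.156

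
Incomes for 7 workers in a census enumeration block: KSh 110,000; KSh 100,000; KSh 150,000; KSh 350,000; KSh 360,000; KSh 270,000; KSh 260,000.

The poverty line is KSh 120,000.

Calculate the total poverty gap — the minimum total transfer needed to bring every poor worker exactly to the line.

KSh 30,000

Below z: KSh 100,000, KSh 110,000 (q = 2 of N = 7).
Individual gaps: 120000−100000 = 20000; 120000−110000 = 10000.
Aggregate gap = KSh 30,000.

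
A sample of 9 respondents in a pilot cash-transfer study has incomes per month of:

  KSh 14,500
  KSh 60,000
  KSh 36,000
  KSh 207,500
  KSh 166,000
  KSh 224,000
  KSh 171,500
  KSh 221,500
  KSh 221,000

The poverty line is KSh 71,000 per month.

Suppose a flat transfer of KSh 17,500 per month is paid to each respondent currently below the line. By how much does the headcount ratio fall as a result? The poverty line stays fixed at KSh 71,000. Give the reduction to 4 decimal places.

0.1111

Before: below the line — KSh 14,500, KSh 36,000, KSh 60,000; headcount ratio = 0.333333.
After the KSh 17,500 transfer: below the line — KSh 32,000, KSh 53,500; headcount ratio = 0.222222.
Reduction = 0.333333 − 0.222222 = 0.1111.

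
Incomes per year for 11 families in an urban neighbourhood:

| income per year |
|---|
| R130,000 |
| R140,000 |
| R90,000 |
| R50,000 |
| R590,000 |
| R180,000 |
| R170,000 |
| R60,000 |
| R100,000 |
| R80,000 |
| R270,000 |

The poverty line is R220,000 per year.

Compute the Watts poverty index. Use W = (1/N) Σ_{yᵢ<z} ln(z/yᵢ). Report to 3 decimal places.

Below the line: R50,000, R60,000, R80,000, R90,000, R100,000, R130,000, R140,000, R170,000, R180,000 (q = 9 of N = 11).
ln(z/y) terms: ln(220000/50000) = 1.4816; ln(220000/60000) = 1.2993; ln(220000/80000) = 1.0116; ln(220000/90000) = 0.8938; ln(220000/100000) = 0.7885; ln(220000/130000) = 0.5261; ln(220000/140000) = 0.4520; ln(220000/170000) = 0.2578; ln(220000/180000) = 0.2007.
W = 6.911342 / 11 = 0.628.

0.628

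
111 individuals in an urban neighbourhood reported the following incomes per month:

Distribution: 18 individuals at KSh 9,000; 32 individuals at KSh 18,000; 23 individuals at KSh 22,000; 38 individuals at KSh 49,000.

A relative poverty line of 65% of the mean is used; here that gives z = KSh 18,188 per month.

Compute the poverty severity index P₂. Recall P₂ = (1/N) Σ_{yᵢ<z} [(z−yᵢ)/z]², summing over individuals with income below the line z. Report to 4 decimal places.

0.0414

Poor units: 18×KSh 9,000, 32×KSh 18,000 (q = 50 of N = 111).
Shortfall ratios: (18188−9000)/18188 = 0.5052 (×18); (18188−18000)/18188 = 0.0103 (×32).
Squared: 0.2552 (×18); 0.0001 (×32).
Sum = 4.596928; P₂ = 4.596928 / 111 = 0.0414.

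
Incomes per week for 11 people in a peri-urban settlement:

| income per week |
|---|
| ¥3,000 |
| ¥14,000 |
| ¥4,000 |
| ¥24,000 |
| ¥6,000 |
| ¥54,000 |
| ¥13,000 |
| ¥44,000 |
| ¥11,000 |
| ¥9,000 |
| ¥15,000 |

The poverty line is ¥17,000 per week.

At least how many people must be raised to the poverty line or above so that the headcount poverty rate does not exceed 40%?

4

Currently q = 8 of N = 11 are below the line (H = 0.727).
A headcount ratio of at most 40% allows at most ⌊0.40 × 11⌋ = 4 poor people.
So at least 8 − 4 = 4 must be lifted.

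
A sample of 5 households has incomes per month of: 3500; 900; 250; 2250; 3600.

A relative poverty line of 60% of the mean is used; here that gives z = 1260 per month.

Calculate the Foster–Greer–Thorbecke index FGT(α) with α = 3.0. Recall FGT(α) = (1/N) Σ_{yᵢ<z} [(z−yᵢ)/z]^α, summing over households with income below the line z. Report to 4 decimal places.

0.1077

Below z: 250, 900 (q = 2 of N = 5).
Normalized shortfalls: (1260−250)/1260 = 0.8016; (1260−900)/1260 = 0.2857.
Raised to α = 3.0: 0.51505; 0.02332.
Sum = 0.538377; FGT(3.0) = 0.538377 / 5 = 0.1077.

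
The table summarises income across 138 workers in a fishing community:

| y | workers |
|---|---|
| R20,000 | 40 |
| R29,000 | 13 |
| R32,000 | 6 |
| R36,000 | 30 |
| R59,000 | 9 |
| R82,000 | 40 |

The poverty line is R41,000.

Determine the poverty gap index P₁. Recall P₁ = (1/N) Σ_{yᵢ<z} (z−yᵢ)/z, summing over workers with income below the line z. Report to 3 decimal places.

0.212

Incomes under z: 40×R20,000, 13×R29,000, 6×R32,000, 30×R36,000 (q = 89 of N = 138).
Relative gaps: (41000−20000)/41000 = 0.5122 (×40); (41000−29000)/41000 = 0.2927 (×13); (41000−32000)/41000 = 0.2195 (×6); (41000−36000)/41000 = 0.1220 (×30).
Sum of shortfalls = 29.268293; P₁ averages over all N: 29.268293 / 138 = 0.212.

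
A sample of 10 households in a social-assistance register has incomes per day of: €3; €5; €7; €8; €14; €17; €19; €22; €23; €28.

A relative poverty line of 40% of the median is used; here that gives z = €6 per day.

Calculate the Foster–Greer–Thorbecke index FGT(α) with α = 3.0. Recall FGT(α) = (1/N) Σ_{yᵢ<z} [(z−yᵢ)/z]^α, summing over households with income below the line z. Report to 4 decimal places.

0.0130

Poor units: €3, €5 (q = 2 of N = 10).
Gap ratios (z−y)/z: (6−3)/6 = 0.5000; (6−5)/6 = 0.1667.
Raised to α = 3.0: 0.12500; 0.00463.
Sum = 0.129630; FGT(3.0) = 0.129630 / 10 = 0.0130.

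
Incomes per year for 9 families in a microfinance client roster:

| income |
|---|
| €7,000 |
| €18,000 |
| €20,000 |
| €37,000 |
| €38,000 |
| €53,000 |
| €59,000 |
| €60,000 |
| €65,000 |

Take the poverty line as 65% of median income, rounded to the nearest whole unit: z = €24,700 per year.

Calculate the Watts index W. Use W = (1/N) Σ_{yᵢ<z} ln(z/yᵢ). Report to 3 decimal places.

Below z: €7,000, €18,000, €20,000 (q = 3 of N = 9).
Log gaps: ln(24700/7000) = 1.2609; ln(24700/18000) = 0.3164; ln(24700/20000) = 0.2111.
W = 1.788396 / 9 = 0.199.

0.199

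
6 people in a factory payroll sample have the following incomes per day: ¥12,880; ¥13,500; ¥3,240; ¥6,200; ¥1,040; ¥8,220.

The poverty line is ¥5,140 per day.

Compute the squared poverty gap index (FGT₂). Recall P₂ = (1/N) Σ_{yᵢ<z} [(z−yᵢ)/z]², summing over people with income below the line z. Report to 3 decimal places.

0.129

Below z: ¥1,040, ¥3,240 (q = 2 of N = 6).
Relative gaps: (5140−1040)/5140 = 0.7977; (5140−3240)/5140 = 0.3696.
Squared: 0.6363; 0.1366.
Sum = 0.772911; P₂ = 0.772911 / 6 = 0.129.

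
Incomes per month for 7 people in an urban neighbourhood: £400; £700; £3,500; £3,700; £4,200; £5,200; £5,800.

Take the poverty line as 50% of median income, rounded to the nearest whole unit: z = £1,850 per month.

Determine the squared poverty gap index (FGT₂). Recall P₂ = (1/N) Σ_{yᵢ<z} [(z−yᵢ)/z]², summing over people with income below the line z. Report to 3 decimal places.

0.143

Below z: £400, £700 (q = 2 of N = 7).
Relative gaps: (1850−400)/1850 = 0.7838; (1850−700)/1850 = 0.6216.
Squared: 0.6143; 0.3864.
Sum = 1.000730; P₂ = 1.000730 / 7 = 0.143.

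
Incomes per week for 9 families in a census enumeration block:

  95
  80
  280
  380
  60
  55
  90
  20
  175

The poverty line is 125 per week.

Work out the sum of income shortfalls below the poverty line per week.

350

Below z: 20, 55, 60, 80, 90, 95 (q = 6 of N = 9).
Individual gaps: 125−20 = 105; 125−55 = 70; 125−60 = 65; 125−80 = 45; 125−90 = 35; 125−95 = 30.
Aggregate gap = 350.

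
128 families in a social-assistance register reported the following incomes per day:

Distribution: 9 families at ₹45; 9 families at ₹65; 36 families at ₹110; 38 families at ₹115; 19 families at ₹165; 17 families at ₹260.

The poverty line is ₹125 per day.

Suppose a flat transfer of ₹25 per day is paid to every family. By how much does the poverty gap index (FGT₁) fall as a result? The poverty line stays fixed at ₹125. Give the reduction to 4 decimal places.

0.0856

Before: below the line — 9×₹45, 9×₹65, 36×₹110, 38×₹115; poverty gap index (FGT₁) = 0.136250.
After the ₹25 transfer: below the line — 9×₹70, 9×₹90; poverty gap index (FGT₁) = 0.050625.
Reduction = 0.136250 − 0.050625 = 0.0856.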